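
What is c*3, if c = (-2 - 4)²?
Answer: 108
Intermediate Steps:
c = 36 (c = (-6)² = 36)
c*3 = 36*3 = 108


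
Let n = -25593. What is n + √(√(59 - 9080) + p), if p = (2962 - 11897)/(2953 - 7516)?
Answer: -25593 + √(26805 + 13689*I*√9021)/117 ≈ -25586.0 + 6.8206*I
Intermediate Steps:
p = 8935/4563 (p = -8935/(-4563) = -8935*(-1/4563) = 8935/4563 ≈ 1.9581)
n + √(√(59 - 9080) + p) = -25593 + √(√(59 - 9080) + 8935/4563) = -25593 + √(√(-9021) + 8935/4563) = -25593 + √(I*√9021 + 8935/4563) = -25593 + √(8935/4563 + I*√9021)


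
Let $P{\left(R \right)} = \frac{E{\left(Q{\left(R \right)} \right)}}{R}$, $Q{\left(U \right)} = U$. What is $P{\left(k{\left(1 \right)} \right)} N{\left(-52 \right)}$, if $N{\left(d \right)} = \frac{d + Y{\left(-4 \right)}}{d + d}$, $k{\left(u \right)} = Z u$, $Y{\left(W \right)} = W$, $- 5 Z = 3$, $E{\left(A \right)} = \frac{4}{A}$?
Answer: $\frac{700}{117} \approx 5.9829$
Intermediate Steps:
$Z = - \frac{3}{5}$ ($Z = \left(- \frac{1}{5}\right) 3 = - \frac{3}{5} \approx -0.6$)
$k{\left(u \right)} = - \frac{3 u}{5}$
$N{\left(d \right)} = \frac{-4 + d}{2 d}$ ($N{\left(d \right)} = \frac{d - 4}{d + d} = \frac{-4 + d}{2 d}$)
$P{\left(R \right)} = \frac{4}{R^{2}}$ ($P{\left(R \right)} = \frac{4 \frac{1}{R}}{R} = \frac{4}{R^{2}}$)
$P{\left(k{\left(1 \right)} \right)} N{\left(-52 \right)} = \frac{4}{\frac{9}{25}} \frac{-4 - 52}{2 \left(-52\right)} = \frac{4}{\frac{9}{25}} \cdot \frac{1}{2} \left(- \frac{1}{52}\right) \left(-56\right) = 4 \cdot \frac{25}{9} \cdot \frac{7}{13} = \frac{100}{9} \cdot \frac{7}{13} = \frac{700}{117}$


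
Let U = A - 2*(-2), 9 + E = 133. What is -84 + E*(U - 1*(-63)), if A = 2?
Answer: 8472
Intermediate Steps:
E = 124 (E = -9 + 133 = 124)
U = 6 (U = 2 - 2*(-2) = 2 + 4 = 6)
-84 + E*(U - 1*(-63)) = -84 + 124*(6 - 1*(-63)) = -84 + 124*(6 + 63) = -84 + 124*69 = -84 + 8556 = 8472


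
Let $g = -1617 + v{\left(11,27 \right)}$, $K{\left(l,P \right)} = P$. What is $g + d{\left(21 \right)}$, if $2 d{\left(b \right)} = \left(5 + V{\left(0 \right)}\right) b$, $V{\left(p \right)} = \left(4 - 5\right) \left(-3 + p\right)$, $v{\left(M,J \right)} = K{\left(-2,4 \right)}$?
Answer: $-1529$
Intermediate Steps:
$v{\left(M,J \right)} = 4$
$V{\left(p \right)} = 3 - p$ ($V{\left(p \right)} = - (-3 + p) = 3 - p$)
$g = -1613$ ($g = -1617 + 4 = -1613$)
$d{\left(b \right)} = 4 b$ ($d{\left(b \right)} = \frac{\left(5 + \left(3 - 0\right)\right) b}{2} = \frac{\left(5 + \left(3 + 0\right)\right) b}{2} = \frac{\left(5 + 3\right) b}{2} = \frac{8 b}{2} = 4 b$)
$g + d{\left(21 \right)} = -1613 + 4 \cdot 21 = -1613 + 84 = -1529$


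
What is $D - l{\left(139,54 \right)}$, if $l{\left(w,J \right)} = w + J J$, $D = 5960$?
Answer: $2905$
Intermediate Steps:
$l{\left(w,J \right)} = w + J^{2}$
$D - l{\left(139,54 \right)} = 5960 - \left(139 + 54^{2}\right) = 5960 - \left(139 + 2916\right) = 5960 - 3055 = 2905$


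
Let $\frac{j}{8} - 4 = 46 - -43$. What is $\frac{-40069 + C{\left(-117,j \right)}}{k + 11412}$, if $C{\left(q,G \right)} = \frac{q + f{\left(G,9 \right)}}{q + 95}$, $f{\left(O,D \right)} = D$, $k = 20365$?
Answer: $- \frac{440705}{349547} \approx -1.2608$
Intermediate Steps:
$j = 744$ ($j = 32 + 8 \left(46 - -43\right) = 32 + 8 \left(46 + 43\right) = 32 + 8 \cdot 89 = 32 + 712 = 744$)
$C{\left(q,G \right)} = \frac{9 + q}{95 + q}$ ($C{\left(q,G \right)} = \frac{q + 9}{q + 95} = \frac{9 + q}{95 + q}$)
$\frac{-40069 + C{\left(-117,j \right)}}{k + 11412} = \frac{-40069 + \frac{9 - 117}{95 - 117}}{20365 + 11412} = \frac{-40069 + \frac{1}{-22} \left(-108\right)}{31777} = \left(-40069 - - \frac{54}{11}\right) \frac{1}{31777} = \left(-40069 + \frac{54}{11}\right) \frac{1}{31777} = \left(- \frac{440705}{11}\right) \frac{1}{31777} = - \frac{440705}{349547}$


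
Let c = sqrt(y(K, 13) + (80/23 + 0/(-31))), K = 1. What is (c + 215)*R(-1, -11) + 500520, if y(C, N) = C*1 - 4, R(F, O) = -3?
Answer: 499875 - 3*sqrt(253)/23 ≈ 4.9987e+5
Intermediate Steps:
y(C, N) = -4 + C (y(C, N) = C - 4 = -4 + C)
c = sqrt(253)/23 (c = sqrt((-4 + 1) + (80/23 + 0/(-31))) = sqrt(-3 + (80*(1/23) + 0*(-1/31))) = sqrt(-3 + (80/23 + 0)) = sqrt(-3 + 80/23) = sqrt(11/23) = sqrt(253)/23 ≈ 0.69156)
(c + 215)*R(-1, -11) + 500520 = (sqrt(253)/23 + 215)*(-3) + 500520 = (215 + sqrt(253)/23)*(-3) + 500520 = (-645 - 3*sqrt(253)/23) + 500520 = 499875 - 3*sqrt(253)/23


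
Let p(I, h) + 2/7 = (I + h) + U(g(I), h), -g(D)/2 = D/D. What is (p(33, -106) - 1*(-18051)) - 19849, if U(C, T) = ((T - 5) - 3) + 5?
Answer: -13862/7 ≈ -1980.3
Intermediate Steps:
g(D) = -2 (g(D) = -2*D/D = -2*1 = -2)
U(C, T) = -3 + T (U(C, T) = ((-5 + T) - 3) + 5 = (-8 + T) + 5 = -3 + T)
p(I, h) = -23/7 + I + 2*h (p(I, h) = -2/7 + ((I + h) + (-3 + h)) = -2/7 + (-3 + I + 2*h) = -23/7 + I + 2*h)
(p(33, -106) - 1*(-18051)) - 19849 = ((-23/7 + 33 + 2*(-106)) - 1*(-18051)) - 19849 = ((-23/7 + 33 - 212) + 18051) - 19849 = (-1276/7 + 18051) - 19849 = 125081/7 - 19849 = -13862/7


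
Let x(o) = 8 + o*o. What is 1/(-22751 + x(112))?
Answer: -1/10199 ≈ -9.8049e-5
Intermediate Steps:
x(o) = 8 + o**2
1/(-22751 + x(112)) = 1/(-22751 + (8 + 112**2)) = 1/(-22751 + (8 + 12544)) = 1/(-22751 + 12552) = 1/(-10199) = -1/10199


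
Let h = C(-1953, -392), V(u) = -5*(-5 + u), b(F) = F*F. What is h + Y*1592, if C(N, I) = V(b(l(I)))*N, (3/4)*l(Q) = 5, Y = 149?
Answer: 622383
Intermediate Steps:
l(Q) = 20/3 (l(Q) = (4/3)*5 = 20/3)
b(F) = F²
V(u) = 25 - 5*u
C(N, I) = -1775*N/9 (C(N, I) = (25 - 5*(20/3)²)*N = (25 - 5*400/9)*N = (25 - 2000/9)*N = -1775*N/9)
h = 385175 (h = -1775/9*(-1953) = 385175)
h + Y*1592 = 385175 + 149*1592 = 385175 + 237208 = 622383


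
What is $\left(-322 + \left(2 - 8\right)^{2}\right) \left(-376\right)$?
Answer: $107536$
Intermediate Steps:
$\left(-322 + \left(2 - 8\right)^{2}\right) \left(-376\right) = \left(-322 + \left(-6\right)^{2}\right) \left(-376\right) = \left(-322 + 36\right) \left(-376\right) = \left(-286\right) \left(-376\right) = 107536$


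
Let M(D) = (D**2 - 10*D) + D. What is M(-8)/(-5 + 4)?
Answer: -136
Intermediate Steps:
M(D) = D**2 - 9*D
M(-8)/(-5 + 4) = (-8*(-9 - 8))/(-5 + 4) = -8*(-17)/(-1) = 136*(-1) = -136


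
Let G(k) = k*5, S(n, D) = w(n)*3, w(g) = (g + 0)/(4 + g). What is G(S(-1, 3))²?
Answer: 25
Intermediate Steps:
w(g) = g/(4 + g)
S(n, D) = 3*n/(4 + n) (S(n, D) = (n/(4 + n))*3 = 3*n/(4 + n))
G(k) = 5*k
G(S(-1, 3))² = (5*(3*(-1)/(4 - 1)))² = (5*(3*(-1)/3))² = (5*(3*(-1)*(⅓)))² = (5*(-1))² = (-5)² = 25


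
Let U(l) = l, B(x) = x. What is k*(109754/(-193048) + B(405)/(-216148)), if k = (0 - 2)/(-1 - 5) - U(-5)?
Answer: -11900646016/3911900541 ≈ -3.0422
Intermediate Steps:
k = 16/3 (k = (0 - 2)/(-1 - 5) - 1*(-5) = -2/(-6) + 5 = -2*(-1/6) + 5 = 1/3 + 5 = 16/3 ≈ 5.3333)
k*(109754/(-193048) + B(405)/(-216148)) = 16*(109754/(-193048) + 405/(-216148))/3 = 16*(109754*(-1/193048) + 405*(-1/216148))/3 = 16*(-54877/96524 - 405/216148)/3 = (16/3)*(-743790376/1303966847) = -11900646016/3911900541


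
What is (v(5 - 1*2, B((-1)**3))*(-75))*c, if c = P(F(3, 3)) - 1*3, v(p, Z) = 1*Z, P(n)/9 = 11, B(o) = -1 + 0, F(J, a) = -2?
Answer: 7200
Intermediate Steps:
B(o) = -1
P(n) = 99 (P(n) = 9*11 = 99)
v(p, Z) = Z
c = 96 (c = 99 - 1*3 = 99 - 3 = 96)
(v(5 - 1*2, B((-1)**3))*(-75))*c = -1*(-75)*96 = 75*96 = 7200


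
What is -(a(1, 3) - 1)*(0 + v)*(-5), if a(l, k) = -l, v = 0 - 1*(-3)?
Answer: -30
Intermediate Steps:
v = 3 (v = 0 + 3 = 3)
-(a(1, 3) - 1)*(0 + v)*(-5) = -(-1*1 - 1)*(0 + 3)*(-5) = -(-1 - 1)*3*(-5) = -(-2)*3*(-5) = -1*(-6)*(-5) = 6*(-5) = -30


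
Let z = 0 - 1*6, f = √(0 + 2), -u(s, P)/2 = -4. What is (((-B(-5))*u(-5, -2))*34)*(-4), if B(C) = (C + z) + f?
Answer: -11968 + 1088*√2 ≈ -10429.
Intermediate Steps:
u(s, P) = 8 (u(s, P) = -2*(-4) = 8)
f = √2 ≈ 1.4142
z = -6 (z = 0 - 6 = -6)
B(C) = -6 + C + √2 (B(C) = (C - 6) + √2 = (-6 + C) + √2 = -6 + C + √2)
(((-B(-5))*u(-5, -2))*34)*(-4) = ((-(-6 - 5 + √2)*8)*34)*(-4) = ((-(-11 + √2)*8)*34)*(-4) = (((11 - √2)*8)*34)*(-4) = ((88 - 8*√2)*34)*(-4) = (2992 - 272*√2)*(-4) = -11968 + 1088*√2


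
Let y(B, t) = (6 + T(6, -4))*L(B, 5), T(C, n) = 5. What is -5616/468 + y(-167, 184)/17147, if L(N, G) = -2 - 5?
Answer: -205841/17147 ≈ -12.004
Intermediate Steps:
L(N, G) = -7
y(B, t) = -77 (y(B, t) = (6 + 5)*(-7) = 11*(-7) = -77)
-5616/468 + y(-167, 184)/17147 = -5616/468 - 77/17147 = -5616*1/468 - 77*1/17147 = -12 - 77/17147 = -205841/17147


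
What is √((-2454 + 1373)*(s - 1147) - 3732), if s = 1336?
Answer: I*√208041 ≈ 456.12*I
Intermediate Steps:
√((-2454 + 1373)*(s - 1147) - 3732) = √((-2454 + 1373)*(1336 - 1147) - 3732) = √(-1081*189 - 3732) = √(-204309 - 3732) = √(-208041) = I*√208041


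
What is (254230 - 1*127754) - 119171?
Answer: 7305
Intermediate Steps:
(254230 - 1*127754) - 119171 = (254230 - 127754) - 119171 = 126476 - 119171 = 7305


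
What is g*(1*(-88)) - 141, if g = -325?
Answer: 28459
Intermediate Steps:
g*(1*(-88)) - 141 = -325*(-88) - 141 = 28600 - 141 = 28459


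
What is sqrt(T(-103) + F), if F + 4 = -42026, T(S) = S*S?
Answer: I*sqrt(31421) ≈ 177.26*I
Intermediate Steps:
T(S) = S**2
F = -42030 (F = -4 - 42026 = -42030)
sqrt(T(-103) + F) = sqrt((-103)**2 - 42030) = sqrt(10609 - 42030) = sqrt(-31421) = I*sqrt(31421)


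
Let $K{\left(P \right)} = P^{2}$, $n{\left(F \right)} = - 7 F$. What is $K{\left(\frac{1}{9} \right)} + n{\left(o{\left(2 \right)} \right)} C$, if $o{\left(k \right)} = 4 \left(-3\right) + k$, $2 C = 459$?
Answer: $\frac{1301266}{81} \approx 16065.0$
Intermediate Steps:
$C = \frac{459}{2}$ ($C = \frac{1}{2} \cdot 459 = \frac{459}{2} \approx 229.5$)
$o{\left(k \right)} = -12 + k$
$K{\left(\frac{1}{9} \right)} + n{\left(o{\left(2 \right)} \right)} C = \left(\frac{1}{9}\right)^{2} + - 7 \left(-12 + 2\right) \frac{459}{2} = \left(\frac{1}{9}\right)^{2} + \left(-7\right) \left(-10\right) \frac{459}{2} = \frac{1}{81} + 70 \cdot \frac{459}{2} = \frac{1}{81} + 16065 = \frac{1301266}{81}$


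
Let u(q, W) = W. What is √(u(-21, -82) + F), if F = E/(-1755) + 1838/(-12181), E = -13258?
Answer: I*√22413476201610/548145 ≈ 8.6369*I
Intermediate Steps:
F = 12174616/1644435 (F = -13258/(-1755) + 1838/(-12181) = -13258*(-1/1755) + 1838*(-1/12181) = 13258/1755 - 1838/12181 = 12174616/1644435 ≈ 7.4035)
√(u(-21, -82) + F) = √(-82 + 12174616/1644435) = √(-122669054/1644435) = I*√22413476201610/548145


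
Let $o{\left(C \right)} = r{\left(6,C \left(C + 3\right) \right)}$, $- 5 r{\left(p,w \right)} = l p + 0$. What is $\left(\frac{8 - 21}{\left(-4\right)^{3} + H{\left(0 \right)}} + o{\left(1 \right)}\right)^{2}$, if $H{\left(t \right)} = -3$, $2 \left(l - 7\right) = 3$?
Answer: $\frac{11235904}{112225} \approx 100.12$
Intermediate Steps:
$l = \frac{17}{2}$ ($l = 7 + \frac{1}{2} \cdot 3 = 7 + \frac{3}{2} = \frac{17}{2} \approx 8.5$)
$r{\left(p,w \right)} = - \frac{17 p}{10}$ ($r{\left(p,w \right)} = - \frac{\frac{17 p}{2} + 0}{5} = - \frac{\frac{17}{2} p}{5} = - \frac{17 p}{10}$)
$o{\left(C \right)} = - \frac{51}{5}$ ($o{\left(C \right)} = \left(- \frac{17}{10}\right) 6 = - \frac{51}{5}$)
$\left(\frac{8 - 21}{\left(-4\right)^{3} + H{\left(0 \right)}} + o{\left(1 \right)}\right)^{2} = \left(\frac{8 - 21}{\left(-4\right)^{3} - 3} - \frac{51}{5}\right)^{2} = \left(- \frac{13}{-64 - 3} - \frac{51}{5}\right)^{2} = \left(- \frac{13}{-67} - \frac{51}{5}\right)^{2} = \left(\left(-13\right) \left(- \frac{1}{67}\right) - \frac{51}{5}\right)^{2} = \left(\frac{13}{67} - \frac{51}{5}\right)^{2} = \left(- \frac{3352}{335}\right)^{2} = \frac{11235904}{112225}$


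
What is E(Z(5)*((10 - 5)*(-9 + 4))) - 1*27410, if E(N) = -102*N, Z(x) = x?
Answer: -14660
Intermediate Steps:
E(Z(5)*((10 - 5)*(-9 + 4))) - 1*27410 = -510*(10 - 5)*(-9 + 4) - 1*27410 = -510*5*(-5) - 27410 = -510*(-25) - 27410 = -102*(-125) - 27410 = 12750 - 27410 = -14660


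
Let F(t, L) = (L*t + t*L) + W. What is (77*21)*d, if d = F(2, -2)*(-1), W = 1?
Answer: 11319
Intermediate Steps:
F(t, L) = 1 + 2*L*t (F(t, L) = (L*t + t*L) + 1 = (L*t + L*t) + 1 = 2*L*t + 1 = 1 + 2*L*t)
d = 7 (d = (1 + 2*(-2)*2)*(-1) = (1 - 8)*(-1) = -7*(-1) = 7)
(77*21)*d = (77*21)*7 = 1617*7 = 11319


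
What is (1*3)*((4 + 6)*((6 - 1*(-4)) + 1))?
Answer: 330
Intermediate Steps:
(1*3)*((4 + 6)*((6 - 1*(-4)) + 1)) = 3*(10*((6 + 4) + 1)) = 3*(10*(10 + 1)) = 3*(10*11) = 3*110 = 330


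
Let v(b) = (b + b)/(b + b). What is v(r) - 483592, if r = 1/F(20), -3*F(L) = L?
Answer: -483591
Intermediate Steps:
F(L) = -L/3
r = -3/20 (r = 1/(-⅓*20) = 1/(-20/3) = -3/20 ≈ -0.15000)
v(b) = 1 (v(b) = (2*b)/((2*b)) = (2*b)*(1/(2*b)) = 1)
v(r) - 483592 = 1 - 483592 = -483591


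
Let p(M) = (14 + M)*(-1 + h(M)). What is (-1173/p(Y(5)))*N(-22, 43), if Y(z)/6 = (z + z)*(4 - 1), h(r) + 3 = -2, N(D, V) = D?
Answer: -4301/194 ≈ -22.170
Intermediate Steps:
h(r) = -5 (h(r) = -3 - 2 = -5)
Y(z) = 36*z (Y(z) = 6*((z + z)*(4 - 1)) = 6*((2*z)*3) = 6*(6*z) = 36*z)
p(M) = -84 - 6*M (p(M) = (14 + M)*(-1 - 5) = (14 + M)*(-6) = -84 - 6*M)
(-1173/p(Y(5)))*N(-22, 43) = -1173/(-84 - 216*5)*(-22) = -1173/(-84 - 6*180)*(-22) = -1173/(-84 - 1080)*(-22) = -1173/(-1164)*(-22) = -1173*(-1/1164)*(-22) = (391/388)*(-22) = -4301/194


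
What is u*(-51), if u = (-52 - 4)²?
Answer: -159936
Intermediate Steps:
u = 3136 (u = (-56)² = 3136)
u*(-51) = 3136*(-51) = -159936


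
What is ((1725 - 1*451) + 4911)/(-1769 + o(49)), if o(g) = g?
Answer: -1237/344 ≈ -3.5959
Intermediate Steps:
((1725 - 1*451) + 4911)/(-1769 + o(49)) = ((1725 - 1*451) + 4911)/(-1769 + 49) = ((1725 - 451) + 4911)/(-1720) = (1274 + 4911)*(-1/1720) = 6185*(-1/1720) = -1237/344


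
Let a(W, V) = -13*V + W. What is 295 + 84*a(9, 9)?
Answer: -8777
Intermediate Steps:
a(W, V) = W - 13*V
295 + 84*a(9, 9) = 295 + 84*(9 - 13*9) = 295 + 84*(9 - 117) = 295 + 84*(-108) = 295 - 9072 = -8777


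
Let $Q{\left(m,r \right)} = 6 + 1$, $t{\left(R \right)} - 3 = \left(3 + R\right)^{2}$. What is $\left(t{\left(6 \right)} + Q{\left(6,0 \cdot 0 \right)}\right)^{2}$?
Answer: $8281$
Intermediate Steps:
$t{\left(R \right)} = 3 + \left(3 + R\right)^{2}$
$Q{\left(m,r \right)} = 7$
$\left(t{\left(6 \right)} + Q{\left(6,0 \cdot 0 \right)}\right)^{2} = \left(\left(3 + \left(3 + 6\right)^{2}\right) + 7\right)^{2} = \left(\left(3 + 9^{2}\right) + 7\right)^{2} = \left(\left(3 + 81\right) + 7\right)^{2} = \left(84 + 7\right)^{2} = 91^{2} = 8281$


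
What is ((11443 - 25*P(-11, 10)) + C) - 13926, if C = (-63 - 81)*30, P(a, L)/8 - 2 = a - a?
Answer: -7203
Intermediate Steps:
P(a, L) = 16 (P(a, L) = 16 + 8*(a - a) = 16 + 8*0 = 16 + 0 = 16)
C = -4320 (C = -144*30 = -4320)
((11443 - 25*P(-11, 10)) + C) - 13926 = ((11443 - 25*16) - 4320) - 13926 = ((11443 - 400) - 4320) - 13926 = (11043 - 4320) - 13926 = 6723 - 13926 = -7203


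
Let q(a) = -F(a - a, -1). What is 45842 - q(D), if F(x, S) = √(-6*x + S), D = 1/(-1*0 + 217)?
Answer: 45842 + I ≈ 45842.0 + 1.0*I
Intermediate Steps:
D = 1/217 (D = 1/(0 + 217) = 1/217 ≈ 0.0046083)
F(x, S) = √(S - 6*x)
q(a) = -I (q(a) = -√(-1 - 6*(a - a)) = -√(-1 - 6*0) = -√(-1 + 0) = -√(-1) = -I)
45842 - q(D) = 45842 - (-1)*I = 45842 + I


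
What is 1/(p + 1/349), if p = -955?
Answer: -349/333294 ≈ -0.0010471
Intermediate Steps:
1/(p + 1/349) = 1/(-955 + 1/349) = 1/(-333294/349) = -349/333294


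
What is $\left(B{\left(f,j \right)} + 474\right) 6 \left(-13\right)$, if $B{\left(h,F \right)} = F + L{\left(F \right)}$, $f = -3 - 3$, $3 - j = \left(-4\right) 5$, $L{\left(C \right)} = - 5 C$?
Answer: $-29796$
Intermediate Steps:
$j = 23$ ($j = 3 - \left(-4\right) 5 = 3 - -20 = 3 + 20 = 23$)
$f = -6$
$B{\left(h,F \right)} = - 4 F$ ($B{\left(h,F \right)} = F - 5 F = - 4 F$)
$\left(B{\left(f,j \right)} + 474\right) 6 \left(-13\right) = \left(\left(-4\right) 23 + 474\right) 6 \left(-13\right) = \left(-92 + 474\right) \left(-78\right) = 382 \left(-78\right) = -29796$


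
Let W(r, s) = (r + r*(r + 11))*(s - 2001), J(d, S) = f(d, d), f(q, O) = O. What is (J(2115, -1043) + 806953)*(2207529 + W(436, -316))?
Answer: -364377889609396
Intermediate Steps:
J(d, S) = d
W(r, s) = (-2001 + s)*(r + r*(11 + r)) (W(r, s) = (r + r*(11 + r))*(-2001 + s) = (-2001 + s)*(r + r*(11 + r)))
(J(2115, -1043) + 806953)*(2207529 + W(436, -316)) = (2115 + 806953)*(2207529 + 436*(-24012 - 2001*436 + 12*(-316) + 436*(-316))) = 809068*(2207529 + 436*(-24012 - 872436 - 3792 - 137776)) = 809068*(2207529 + 436*(-1038016)) = 809068*(2207529 - 452574976) = 809068*(-450367447) = -364377889609396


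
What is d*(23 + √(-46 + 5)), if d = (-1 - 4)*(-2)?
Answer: 230 + 10*I*√41 ≈ 230.0 + 64.031*I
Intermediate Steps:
d = 10 (d = -5*(-2) = 10)
d*(23 + √(-46 + 5)) = 10*(23 + √(-46 + 5)) = 10*(23 + √(-41)) = 10*(23 + I*√41) = 230 + 10*I*√41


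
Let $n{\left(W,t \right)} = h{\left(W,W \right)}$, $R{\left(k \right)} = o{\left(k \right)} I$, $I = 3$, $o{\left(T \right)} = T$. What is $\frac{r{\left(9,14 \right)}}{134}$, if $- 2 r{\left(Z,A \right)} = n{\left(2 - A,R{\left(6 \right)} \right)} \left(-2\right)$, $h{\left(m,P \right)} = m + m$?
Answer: $- \frac{12}{67} \approx -0.1791$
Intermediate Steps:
$h{\left(m,P \right)} = 2 m$
$R{\left(k \right)} = 3 k$ ($R{\left(k \right)} = k 3 = 3 k$)
$n{\left(W,t \right)} = 2 W$
$r{\left(Z,A \right)} = 4 - 2 A$ ($r{\left(Z,A \right)} = - \frac{2 \left(2 - A\right) \left(-2\right)}{2} = - \frac{\left(4 - 2 A\right) \left(-2\right)}{2} = - \frac{-8 + 4 A}{2} = 4 - 2 A$)
$\frac{r{\left(9,14 \right)}}{134} = \frac{4 - 28}{134} = \left(4 - 28\right) \frac{1}{134} = \left(-24\right) \frac{1}{134} = - \frac{12}{67}$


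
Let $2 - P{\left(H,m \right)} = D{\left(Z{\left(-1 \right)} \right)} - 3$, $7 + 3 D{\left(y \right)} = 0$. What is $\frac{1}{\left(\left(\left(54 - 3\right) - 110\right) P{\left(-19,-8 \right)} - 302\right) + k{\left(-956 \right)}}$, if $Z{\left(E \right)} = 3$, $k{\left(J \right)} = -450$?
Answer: $- \frac{3}{3554} \approx -0.00084412$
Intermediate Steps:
$D{\left(y \right)} = - \frac{7}{3}$ ($D{\left(y \right)} = - \frac{7}{3} + \frac{1}{3} \cdot 0 = - \frac{7}{3} + 0 = - \frac{7}{3}$)
$P{\left(H,m \right)} = \frac{22}{3}$ ($P{\left(H,m \right)} = 2 - \left(- \frac{7}{3} - 3\right) = 2 - - \frac{16}{3} = 2 + \frac{16}{3} = \frac{22}{3}$)
$\frac{1}{\left(\left(\left(54 - 3\right) - 110\right) P{\left(-19,-8 \right)} - 302\right) + k{\left(-956 \right)}} = \frac{1}{\left(\left(\left(54 - 3\right) - 110\right) \frac{22}{3} - 302\right) - 450} = \frac{1}{\left(\left(51 - 110\right) \frac{22}{3} - 302\right) - 450} = \frac{1}{\left(\left(-59\right) \frac{22}{3} - 302\right) - 450} = \frac{1}{\left(- \frac{1298}{3} - 302\right) - 450} = \frac{1}{- \frac{2204}{3} - 450} = \frac{1}{- \frac{3554}{3}} = - \frac{3}{3554}$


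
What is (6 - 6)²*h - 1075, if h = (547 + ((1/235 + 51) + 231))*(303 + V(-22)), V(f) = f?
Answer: -1075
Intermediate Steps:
h = 54743296/235 (h = (547 + ((1/235 + 51) + 231))*(303 - 22) = (547 + ((1/235 + 51) + 231))*281 = (547 + (11986/235 + 231))*281 = (547 + 66271/235)*281 = (194816/235)*281 = 54743296/235 ≈ 2.3295e+5)
(6 - 6)²*h - 1075 = (6 - 6)²*(54743296/235) - 1075 = 0²*(54743296/235) - 1075 = 0*(54743296/235) - 1075 = 0 - 1075 = -1075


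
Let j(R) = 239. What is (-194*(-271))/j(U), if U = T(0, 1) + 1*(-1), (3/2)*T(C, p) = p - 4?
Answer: 52574/239 ≈ 219.97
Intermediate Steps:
T(C, p) = -8/3 + 2*p/3 (T(C, p) = 2*(p - 4)/3 = 2*(-4 + p)/3 = -8/3 + 2*p/3)
U = -3 (U = (-8/3 + (2/3)*1) + 1*(-1) = (-8/3 + 2/3) - 1 = -2 - 1 = -3)
(-194*(-271))/j(U) = -194*(-271)/239 = 52574*(1/239) = 52574/239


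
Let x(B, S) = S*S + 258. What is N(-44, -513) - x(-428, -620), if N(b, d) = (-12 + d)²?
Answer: -109033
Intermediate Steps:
x(B, S) = 258 + S² (x(B, S) = S² + 258 = 258 + S²)
N(-44, -513) - x(-428, -620) = (-12 - 513)² - (258 + (-620)²) = (-525)² - (258 + 384400) = 275625 - 1*384658 = 275625 - 384658 = -109033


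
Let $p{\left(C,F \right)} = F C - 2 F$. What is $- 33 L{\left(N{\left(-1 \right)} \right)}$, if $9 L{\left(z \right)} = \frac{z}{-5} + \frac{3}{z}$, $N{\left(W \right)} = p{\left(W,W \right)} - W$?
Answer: $\frac{11}{60} \approx 0.18333$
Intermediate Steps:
$p{\left(C,F \right)} = - 2 F + C F$ ($p{\left(C,F \right)} = C F - 2 F = - 2 F + C F$)
$N{\left(W \right)} = - W + W \left(-2 + W\right)$ ($N{\left(W \right)} = W \left(-2 + W\right) - W = - W + W \left(-2 + W\right)$)
$L{\left(z \right)} = - \frac{z}{45} + \frac{1}{3 z}$ ($L{\left(z \right)} = \frac{\frac{z}{-5} + \frac{3}{z}}{9} = \frac{z \left(- \frac{1}{5}\right) + \frac{3}{z}}{9} = \frac{- \frac{z}{5} + \frac{3}{z}}{9} = \frac{\frac{3}{z} - \frac{z}{5}}{9} = - \frac{z}{45} + \frac{1}{3 z}$)
$- 33 L{\left(N{\left(-1 \right)} \right)} = - 33 \frac{15 - \left(- (-3 - 1)\right)^{2}}{45 \left(- (-3 - 1)\right)} = - 33 \frac{15 - \left(\left(-1\right) \left(-4\right)\right)^{2}}{45 \left(\left(-1\right) \left(-4\right)\right)} = - 33 \frac{15 - 4^{2}}{45 \cdot 4} = - 33 \cdot \frac{1}{45} \cdot \frac{1}{4} \left(15 - 16\right) = - 33 \cdot \frac{1}{45} \cdot \frac{1}{4} \left(-1\right) = \left(-33\right) \left(- \frac{1}{180}\right) = \frac{11}{60}$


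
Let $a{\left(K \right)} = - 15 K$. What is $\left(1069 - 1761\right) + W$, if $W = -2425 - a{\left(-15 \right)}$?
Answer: $-3342$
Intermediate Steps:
$W = -2650$ ($W = -2425 - \left(-15\right) \left(-15\right) = -2425 - 225 = -2650$)
$\left(1069 - 1761\right) + W = \left(1069 - 1761\right) - 2650 = -692 - 2650 = -3342$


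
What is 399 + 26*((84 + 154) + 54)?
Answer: 7991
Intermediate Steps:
399 + 26*((84 + 154) + 54) = 399 + 26*(238 + 54) = 399 + 26*292 = 399 + 7592 = 7991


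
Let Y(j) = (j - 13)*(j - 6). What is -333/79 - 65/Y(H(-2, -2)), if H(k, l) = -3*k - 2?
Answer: -11129/1422 ≈ -7.8263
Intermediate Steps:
H(k, l) = -2 - 3*k
Y(j) = (-13 + j)*(-6 + j)
-333/79 - 65/Y(H(-2, -2)) = -333/79 - 65/(78 + (-2 - 3*(-2))² - 19*(-2 - 3*(-2))) = -333*1/79 - 65/(78 + (-2 + 6)² - 19*(-2 + 6)) = -333/79 - 65/(78 + 4² - 19*4) = -333/79 - 65/(78 + 16 - 76) = -333/79 - 65/18 = -11129/1422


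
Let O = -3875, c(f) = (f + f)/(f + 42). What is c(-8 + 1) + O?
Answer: -19377/5 ≈ -3875.4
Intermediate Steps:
c(f) = 2*f/(42 + f) (c(f) = (2*f)/(42 + f) = 2*f/(42 + f))
c(-8 + 1) + O = 2*(-8 + 1)/(42 + (-8 + 1)) - 3875 = 2*(-7)/(42 - 7) - 3875 = 2*(-7)/35 - 3875 = 2*(-7)*(1/35) - 3875 = -⅖ - 3875 = -19377/5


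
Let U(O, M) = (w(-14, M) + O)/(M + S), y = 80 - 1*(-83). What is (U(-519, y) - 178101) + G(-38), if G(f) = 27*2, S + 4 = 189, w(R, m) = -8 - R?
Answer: -20653623/116 ≈ -1.7805e+5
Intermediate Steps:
S = 185 (S = -4 + 189 = 185)
y = 163 (y = 80 + 83 = 163)
U(O, M) = (6 + O)/(185 + M) (U(O, M) = ((-8 - 1*(-14)) + O)/(M + 185) = ((-8 + 14) + O)/(185 + M) = (6 + O)/(185 + M))
G(f) = 54
(U(-519, y) - 178101) + G(-38) = ((6 - 519)/(185 + 163) - 178101) + 54 = (-513/348 - 178101) + 54 = ((1/348)*(-513) - 178101) + 54 = (-171/116 - 178101) + 54 = -20659887/116 + 54 = -20653623/116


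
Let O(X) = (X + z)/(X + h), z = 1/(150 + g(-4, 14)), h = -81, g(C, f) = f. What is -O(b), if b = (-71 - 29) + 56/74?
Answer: -602171/1093716 ≈ -0.55057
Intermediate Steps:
z = 1/164 (z = 1/(150 + 14) = 1/164 ≈ 0.0060976)
b = -3672/37 (b = -100 + 56*(1/74) = -100 + 28/37 = -3672/37 ≈ -99.243)
O(X) = (1/164 + X)/(-81 + X) (O(X) = (X + 1/164)/(X - 81) = (1/164 + X)/(-81 + X))
-O(b) = -(1/164 - 3672/37)/(-81 - 3672/37) = -(-602171)/((-6669/37)*6068) = -(-37)*(-602171)/(6669*6068) = -1*602171/1093716 = -602171/1093716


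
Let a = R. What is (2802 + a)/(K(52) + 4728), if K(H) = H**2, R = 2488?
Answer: 2645/3716 ≈ 0.71179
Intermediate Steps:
a = 2488
(2802 + a)/(K(52) + 4728) = (2802 + 2488)/(52**2 + 4728) = 5290/(2704 + 4728) = 5290/7432 = 5290*(1/7432) = 2645/3716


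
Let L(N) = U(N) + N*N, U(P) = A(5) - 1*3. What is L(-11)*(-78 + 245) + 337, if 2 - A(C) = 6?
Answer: 19375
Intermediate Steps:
A(C) = -4 (A(C) = 2 - 1*6 = 2 - 6 = -4)
U(P) = -7 (U(P) = -4 - 1*3 = -4 - 3 = -7)
L(N) = -7 + N**2 (L(N) = -7 + N*N = -7 + N**2)
L(-11)*(-78 + 245) + 337 = (-7 + (-11)**2)*(-78 + 245) + 337 = (-7 + 121)*167 + 337 = 114*167 + 337 = 19038 + 337 = 19375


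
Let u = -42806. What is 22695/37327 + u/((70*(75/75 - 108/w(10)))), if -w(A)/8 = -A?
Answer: 3196751179/1829023 ≈ 1747.8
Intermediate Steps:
w(A) = 8*A (w(A) = -(-8)*A = 8*A)
22695/37327 + u/((70*(75/75 - 108/w(10)))) = 22695/37327 - 42806*1/(70*(75/75 - 108/(8*10))) = 22695*(1/37327) - 42806*1/(70*(75*(1/75) - 108/80)) = 22695/37327 - 42806*1/(70*(1 - 108*1/80)) = 22695/37327 - 42806*1/(70*(1 - 27/20)) = 22695/37327 - 42806/(70*(-7/20)) = 22695/37327 - 42806/(-49/2) = 22695/37327 - 42806*(-2/49) = 22695/37327 + 85612/49 = 3196751179/1829023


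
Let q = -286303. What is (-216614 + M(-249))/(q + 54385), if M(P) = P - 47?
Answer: 108455/115959 ≈ 0.93529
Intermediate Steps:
M(P) = -47 + P
(-216614 + M(-249))/(q + 54385) = (-216614 + (-47 - 249))/(-286303 + 54385) = (-216614 - 296)/(-231918) = -216910*(-1/231918) = 108455/115959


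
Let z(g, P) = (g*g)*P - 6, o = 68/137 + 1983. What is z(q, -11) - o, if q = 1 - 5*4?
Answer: -816588/137 ≈ -5960.5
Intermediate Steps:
o = 271739/137 (o = 68*(1/137) + 1983 = 68/137 + 1983 = 271739/137 ≈ 1983.5)
q = -19 (q = 1 - 20 = -19)
z(g, P) = -6 + P*g² (z(g, P) = g²*P - 6 = P*g² - 6 = -6 + P*g²)
z(q, -11) - o = (-6 - 11*(-19)²) - 1*271739/137 = (-6 - 11*361) - 271739/137 = (-6 - 3971) - 271739/137 = -3977 - 271739/137 = -816588/137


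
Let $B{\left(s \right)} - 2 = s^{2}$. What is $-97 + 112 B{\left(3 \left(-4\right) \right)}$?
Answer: $16255$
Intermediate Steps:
$B{\left(s \right)} = 2 + s^{2}$
$-97 + 112 B{\left(3 \left(-4\right) \right)} = -97 + 112 \left(2 + \left(3 \left(-4\right)\right)^{2}\right) = -97 + 112 \left(2 + \left(-12\right)^{2}\right) = -97 + 112 \left(2 + 144\right) = -97 + 112 \cdot 146 = -97 + 16352 = 16255$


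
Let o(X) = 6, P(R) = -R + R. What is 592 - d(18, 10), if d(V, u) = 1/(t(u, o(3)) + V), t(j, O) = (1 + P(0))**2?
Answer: 11247/19 ≈ 591.95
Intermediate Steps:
P(R) = 0
t(j, O) = 1 (t(j, O) = (1 + 0)**2 = 1**2 = 1)
d(V, u) = 1/(1 + V)
592 - d(18, 10) = 592 - 1/(1 + 18) = 592 - 1/19 = 11247/19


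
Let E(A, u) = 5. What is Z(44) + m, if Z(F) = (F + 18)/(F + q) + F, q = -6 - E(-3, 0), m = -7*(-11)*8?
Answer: 21842/33 ≈ 661.88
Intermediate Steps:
m = 616 (m = 77*8 = 616)
q = -11 (q = -6 - 1*5 = -6 - 5 = -11)
Z(F) = F + (18 + F)/(-11 + F) (Z(F) = (F + 18)/(F - 11) + F = (18 + F)/(-11 + F) + F = F + (18 + F)/(-11 + F))
Z(44) + m = (18 + 44² - 10*44)/(-11 + 44) + 616 = (18 + 1936 - 440)/33 + 616 = (1/33)*1514 + 616 = 1514/33 + 616 = 21842/33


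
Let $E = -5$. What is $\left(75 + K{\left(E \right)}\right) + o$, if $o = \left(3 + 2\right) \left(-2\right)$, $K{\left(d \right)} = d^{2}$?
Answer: $90$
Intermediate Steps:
$o = -10$ ($o = 5 \left(-2\right) = -10$)
$\left(75 + K{\left(E \right)}\right) + o = \left(75 + \left(-5\right)^{2}\right) - 10 = \left(75 + 25\right) - 10 = 100 - 10 = 90$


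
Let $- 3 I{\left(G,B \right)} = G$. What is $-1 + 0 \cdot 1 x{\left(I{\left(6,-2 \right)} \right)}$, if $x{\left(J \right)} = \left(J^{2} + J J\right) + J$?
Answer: $-1$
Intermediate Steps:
$I{\left(G,B \right)} = - \frac{G}{3}$
$x{\left(J \right)} = J + 2 J^{2}$ ($x{\left(J \right)} = \left(J^{2} + J^{2}\right) + J = 2 J^{2} + J = J + 2 J^{2}$)
$-1 + 0 \cdot 1 x{\left(I{\left(6,-2 \right)} \right)} = -1 + 0 \cdot 1 \left(- \frac{1}{3}\right) 6 \left(1 + 2 \left(\left(- \frac{1}{3}\right) 6\right)\right) = -1 + 0 \left(- 2 \left(1 + 2 \left(-2\right)\right)\right) = -1 + 0 \left(- 2 \left(1 - 4\right)\right) = -1 + 0 \left(\left(-2\right) \left(-3\right)\right) = -1 + 0 \cdot 6 = -1 + 0 = -1$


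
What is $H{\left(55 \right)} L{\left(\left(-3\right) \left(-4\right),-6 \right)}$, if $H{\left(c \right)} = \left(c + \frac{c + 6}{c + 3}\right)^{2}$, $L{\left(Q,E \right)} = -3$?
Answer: $- \frac{31707003}{3364} \approx -9425.4$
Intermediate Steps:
$H{\left(c \right)} = \left(c + \frac{6 + c}{3 + c}\right)^{2}$
$H{\left(55 \right)} L{\left(\left(-3\right) \left(-4\right),-6 \right)} = \frac{\left(6 + 55^{2} + 4 \cdot 55\right)^{2}}{\left(3 + 55\right)^{2}} \left(-3\right) = \frac{\left(6 + 3025 + 220\right)^{2}}{3364} \left(-3\right) = \frac{3251^{2}}{3364} \left(-3\right) = \frac{1}{3364} \cdot 10569001 \left(-3\right) = \frac{10569001}{3364} \left(-3\right) = - \frac{31707003}{3364}$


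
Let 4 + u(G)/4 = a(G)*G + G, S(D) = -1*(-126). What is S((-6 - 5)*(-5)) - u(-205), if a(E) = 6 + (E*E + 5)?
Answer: 34470482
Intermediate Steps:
S(D) = 126
a(E) = 11 + E**2 (a(E) = 6 + (E**2 + 5) = 6 + (5 + E**2) = 11 + E**2)
u(G) = -16 + 4*G + 4*G*(11 + G**2) (u(G) = -16 + 4*((11 + G**2)*G + G) = -16 + 4*(G*(11 + G**2) + G) = -16 + 4*(G + G*(11 + G**2)) = -16 + (4*G + 4*G*(11 + G**2)) = -16 + 4*G + 4*G*(11 + G**2))
S((-6 - 5)*(-5)) - u(-205) = 126 - (-16 + 4*(-205)**3 + 48*(-205)) = 126 - (-16 + 4*(-8615125) - 9840) = 126 - (-16 - 34460500 - 9840) = 126 - 1*(-34470356) = 126 + 34470356 = 34470482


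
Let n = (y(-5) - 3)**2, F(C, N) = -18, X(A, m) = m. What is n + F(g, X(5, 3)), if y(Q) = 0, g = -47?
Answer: -9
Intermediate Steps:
n = 9 (n = (0 - 3)**2 = (-3)**2 = 9)
n + F(g, X(5, 3)) = 9 - 18 = -9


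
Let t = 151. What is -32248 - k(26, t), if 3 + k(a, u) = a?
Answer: -32271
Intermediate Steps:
k(a, u) = -3 + a
-32248 - k(26, t) = -32248 - (-3 + 26) = -32248 - 1*23 = -32248 - 23 = -32271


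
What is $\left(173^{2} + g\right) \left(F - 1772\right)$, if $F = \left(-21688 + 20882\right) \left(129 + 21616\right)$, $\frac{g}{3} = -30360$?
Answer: $1071869526542$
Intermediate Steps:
$g = -91080$ ($g = 3 \left(-30360\right) = -91080$)
$F = -17526470$ ($F = \left(-806\right) 21745 = -17526470$)
$\left(173^{2} + g\right) \left(F - 1772\right) = \left(173^{2} - 91080\right) \left(-17526470 - 1772\right) = \left(29929 - 91080\right) \left(-17528242\right) = \left(-61151\right) \left(-17528242\right) = 1071869526542$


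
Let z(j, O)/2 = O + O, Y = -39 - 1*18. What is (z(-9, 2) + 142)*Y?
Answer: -8550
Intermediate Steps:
Y = -57 (Y = -39 - 18 = -57)
z(j, O) = 4*O (z(j, O) = 2*(O + O) = 2*(2*O) = 4*O)
(z(-9, 2) + 142)*Y = (4*2 + 142)*(-57) = (8 + 142)*(-57) = 150*(-57) = -8550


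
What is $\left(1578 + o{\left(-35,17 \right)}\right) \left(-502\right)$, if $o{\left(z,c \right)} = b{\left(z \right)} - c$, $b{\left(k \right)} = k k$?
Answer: $-1398572$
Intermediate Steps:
$b{\left(k \right)} = k^{2}$
$o{\left(z,c \right)} = z^{2} - c$
$\left(1578 + o{\left(-35,17 \right)}\right) \left(-502\right) = \left(1578 + \left(\left(-35\right)^{2} - 17\right)\right) \left(-502\right) = \left(1578 + \left(1225 - 17\right)\right) \left(-502\right) = \left(1578 + 1208\right) \left(-502\right) = 2786 \left(-502\right) = -1398572$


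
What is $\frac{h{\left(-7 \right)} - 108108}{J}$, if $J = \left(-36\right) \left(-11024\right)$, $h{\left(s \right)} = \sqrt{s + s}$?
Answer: $- \frac{231}{848} + \frac{i \sqrt{14}}{396864} \approx -0.27241 + 9.4281 \cdot 10^{-6} i$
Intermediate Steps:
$h{\left(s \right)} = \sqrt{2} \sqrt{s}$ ($h{\left(s \right)} = \sqrt{2 s} = \sqrt{2} \sqrt{s}$)
$J = 396864$
$\frac{h{\left(-7 \right)} - 108108}{J} = \frac{\sqrt{2} \sqrt{-7} - 108108}{396864} = \left(\sqrt{2} i \sqrt{7} - 108108\right) \frac{1}{396864} = \left(i \sqrt{14} - 108108\right) \frac{1}{396864} = \left(-108108 + i \sqrt{14}\right) \frac{1}{396864} = - \frac{231}{848} + \frac{i \sqrt{14}}{396864}$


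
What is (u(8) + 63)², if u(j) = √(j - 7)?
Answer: 4096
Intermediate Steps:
u(j) = √(-7 + j)
(u(8) + 63)² = (√(-7 + 8) + 63)² = (√1 + 63)² = (1 + 63)² = 64² = 4096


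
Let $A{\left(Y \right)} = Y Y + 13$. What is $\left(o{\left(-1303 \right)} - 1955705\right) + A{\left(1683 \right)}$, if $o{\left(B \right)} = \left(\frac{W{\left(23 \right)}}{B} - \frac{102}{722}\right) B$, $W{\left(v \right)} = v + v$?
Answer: $\frac{316606776}{361} \approx 8.7703 \cdot 10^{5}$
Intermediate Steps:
$W{\left(v \right)} = 2 v$
$o{\left(B \right)} = B \left(- \frac{51}{361} + \frac{46}{B}\right)$ ($o{\left(B \right)} = \left(\frac{2 \cdot 23}{B} - \frac{102}{722}\right) B = \left(\frac{46}{B} - \frac{51}{361}\right) B = \left(- \frac{51}{361} + \frac{46}{B}\right) B = B \left(- \frac{51}{361} + \frac{46}{B}\right)$)
$A{\left(Y \right)} = 13 + Y^{2}$ ($A{\left(Y \right)} = Y^{2} + 13 = 13 + Y^{2}$)
$\left(o{\left(-1303 \right)} - 1955705\right) + A{\left(1683 \right)} = \left(\left(46 - - \frac{66453}{361}\right) - 1955705\right) + \left(13 + 1683^{2}\right) = \left(\left(46 + \frac{66453}{361}\right) - 1955705\right) + \left(13 + 2832489\right) = \left(\frac{83059}{361} - 1955705\right) + 2832502 = - \frac{705926446}{361} + 2832502 = \frac{316606776}{361}$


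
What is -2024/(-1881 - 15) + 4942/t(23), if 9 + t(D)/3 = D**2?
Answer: 260989/61620 ≈ 4.2355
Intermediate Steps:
t(D) = -27 + 3*D**2
-2024/(-1881 - 15) + 4942/t(23) = -2024/(-1881 - 15) + 4942/(-27 + 3*23**2) = -2024/(-1896) + 4942/(-27 + 3*529) = -2024*(-1/1896) + 4942/(-27 + 1587) = 253/237 + 4942/1560 = 253/237 + 4942*(1/1560) = 253/237 + 2471/780 = 260989/61620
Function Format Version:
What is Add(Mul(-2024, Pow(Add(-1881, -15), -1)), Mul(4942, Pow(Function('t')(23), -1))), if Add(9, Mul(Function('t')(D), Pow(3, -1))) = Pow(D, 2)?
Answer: Rational(260989, 61620) ≈ 4.2355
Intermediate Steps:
Function('t')(D) = Add(-27, Mul(3, Pow(D, 2)))
Add(Mul(-2024, Pow(Add(-1881, -15), -1)), Mul(4942, Pow(Function('t')(23), -1))) = Add(Mul(-2024, Pow(Add(-1881, -15), -1)), Mul(4942, Pow(Add(-27, Mul(3, Pow(23, 2))), -1))) = Add(Mul(-2024, Pow(-1896, -1)), Mul(4942, Pow(Add(-27, Mul(3, 529)), -1))) = Add(Mul(-2024, Rational(-1, 1896)), Mul(4942, Pow(Add(-27, 1587), -1))) = Add(Rational(253, 237), Mul(4942, Pow(1560, -1))) = Add(Rational(253, 237), Mul(4942, Rational(1, 1560))) = Add(Rational(253, 237), Rational(2471, 780)) = Rational(260989, 61620)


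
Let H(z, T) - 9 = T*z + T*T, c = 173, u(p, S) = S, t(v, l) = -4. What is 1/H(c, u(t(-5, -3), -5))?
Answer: -1/831 ≈ -0.0012034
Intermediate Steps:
H(z, T) = 9 + T² + T*z (H(z, T) = 9 + (T*z + T*T) = 9 + (T*z + T²) = 9 + (T² + T*z) = 9 + T² + T*z)
1/H(c, u(t(-5, -3), -5)) = 1/(9 + (-5)² - 5*173) = 1/(9 + 25 - 865) = 1/(-831) = -1/831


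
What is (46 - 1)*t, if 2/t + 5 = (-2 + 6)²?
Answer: 90/11 ≈ 8.1818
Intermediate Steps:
t = 2/11 (t = 2/(-5 + (-2 + 6)²) = 2/(-5 + 4²) = 2/(-5 + 16) = 2/11 ≈ 0.18182)
(46 - 1)*t = (46 - 1)*(2/11) = 45*(2/11) = 90/11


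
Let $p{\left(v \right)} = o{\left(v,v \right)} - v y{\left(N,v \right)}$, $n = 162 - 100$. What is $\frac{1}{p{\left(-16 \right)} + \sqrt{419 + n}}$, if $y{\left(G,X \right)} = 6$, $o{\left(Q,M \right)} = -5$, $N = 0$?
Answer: $\frac{7}{600} - \frac{\sqrt{481}}{7800} \approx 0.0088549$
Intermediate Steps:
$n = 62$
$p{\left(v \right)} = -5 - 6 v$ ($p{\left(v \right)} = -5 - v 6 = -5 - 6 v$)
$\frac{1}{p{\left(-16 \right)} + \sqrt{419 + n}} = \frac{1}{\left(-5 - -96\right) + \sqrt{419 + 62}} = \frac{1}{\left(-5 + 96\right) + \sqrt{481}} = \frac{1}{91 + \sqrt{481}}$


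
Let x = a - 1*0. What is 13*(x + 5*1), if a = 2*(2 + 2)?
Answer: 169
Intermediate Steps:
a = 8 (a = 2*4 = 8)
x = 8 (x = 8 - 1*0 = 8 + 0 = 8)
13*(x + 5*1) = 13*(8 + 5*1) = 13*(8 + 5) = 13*13 = 169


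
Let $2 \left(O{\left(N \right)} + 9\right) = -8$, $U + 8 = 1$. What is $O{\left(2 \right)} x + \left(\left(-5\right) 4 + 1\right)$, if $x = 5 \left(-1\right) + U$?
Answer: $137$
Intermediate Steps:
$U = -7$ ($U = -8 + 1 = -7$)
$x = -12$ ($x = 5 \left(-1\right) - 7 = -5 - 7 = -12$)
$O{\left(N \right)} = -13$ ($O{\left(N \right)} = -9 + \frac{1}{2} \left(-8\right) = -9 - 4 = -13$)
$O{\left(2 \right)} x + \left(\left(-5\right) 4 + 1\right) = \left(-13\right) \left(-12\right) + \left(\left(-5\right) 4 + 1\right) = 156 + \left(-20 + 1\right) = 156 - 19 = 137$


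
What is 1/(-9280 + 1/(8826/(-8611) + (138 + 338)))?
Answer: -4090010/37955284189 ≈ -0.00010776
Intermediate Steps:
1/(-9280 + 1/(8826/(-8611) + (138 + 338))) = 1/(-9280 + 1/(8826*(-1/8611) + 476)) = 1/(-9280 + 1/(-8826/8611 + 476)) = 1/(-9280 + 1/(4090010/8611)) = 1/(-9280 + 8611/4090010) = 1/(-37955284189/4090010) = -4090010/37955284189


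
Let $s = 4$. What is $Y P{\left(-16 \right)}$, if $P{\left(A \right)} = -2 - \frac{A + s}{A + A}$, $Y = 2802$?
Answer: $- \frac{26619}{4} \approx -6654.8$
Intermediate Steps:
$P{\left(A \right)} = -2 - \frac{4 + A}{2 A}$ ($P{\left(A \right)} = -2 - \frac{A + 4}{A + A} = -2 - \frac{4 + A}{2 A}$)
$Y P{\left(-16 \right)} = 2802 \left(- \frac{5}{2} - \frac{2}{-16}\right) = 2802 \left(- \frac{5}{2} - - \frac{1}{8}\right) = 2802 \left(- \frac{5}{2} + \frac{1}{8}\right) = 2802 \left(- \frac{19}{8}\right) = - \frac{26619}{4}$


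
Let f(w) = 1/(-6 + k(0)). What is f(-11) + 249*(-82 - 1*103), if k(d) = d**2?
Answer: -276391/6 ≈ -46065.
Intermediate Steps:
f(w) = -1/6 (f(w) = 1/(-6 + 0**2) = 1/(-6 + 0) = 1/(-6) = -1/6)
f(-11) + 249*(-82 - 1*103) = -1/6 + 249*(-82 - 1*103) = -1/6 + 249*(-82 - 103) = -1/6 + 249*(-185) = -1/6 - 46065 = -276391/6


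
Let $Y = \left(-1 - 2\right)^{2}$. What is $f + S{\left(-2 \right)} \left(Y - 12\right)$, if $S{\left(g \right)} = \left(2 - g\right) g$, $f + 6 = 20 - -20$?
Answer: $58$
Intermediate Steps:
$f = 34$ ($f = -6 + \left(20 - -20\right) = -6 + \left(20 + 20\right) = -6 + 40 = 34$)
$Y = 9$ ($Y = \left(-3\right)^{2} = 9$)
$S{\left(g \right)} = g \left(2 - g\right)$
$f + S{\left(-2 \right)} \left(Y - 12\right) = 34 + - 2 \left(2 - -2\right) \left(9 - 12\right) = 34 + - 2 \left(2 + 2\right) \left(9 - 12\right) = 34 + \left(-2\right) 4 \left(-3\right) = 34 - -24 = 34 + 24 = 58$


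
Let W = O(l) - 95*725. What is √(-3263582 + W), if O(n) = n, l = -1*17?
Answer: I*√3332474 ≈ 1825.5*I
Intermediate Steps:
l = -17
W = -68892 (W = -17 - 95*725 = -17 - 68875 = -68892)
√(-3263582 + W) = √(-3263582 - 68892) = √(-3332474) = I*√3332474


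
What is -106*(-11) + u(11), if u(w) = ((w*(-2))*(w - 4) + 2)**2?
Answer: 24270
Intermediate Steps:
u(w) = (2 - 2*w*(-4 + w))**2 (u(w) = ((-2*w)*(-4 + w) + 2)**2 = (-2*w*(-4 + w) + 2)**2 = (2 - 2*w*(-4 + w))**2)
-106*(-11) + u(11) = -106*(-11) + 4*(1 - 1*11**2 + 4*11)**2 = 1166 + 4*(1 - 1*121 + 44)**2 = 1166 + 4*(1 - 121 + 44)**2 = 1166 + 4*(-76)**2 = 1166 + 4*5776 = 1166 + 23104 = 24270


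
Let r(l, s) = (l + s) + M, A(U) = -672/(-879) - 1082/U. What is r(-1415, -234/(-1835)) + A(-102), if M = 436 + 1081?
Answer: 3112212367/27420405 ≈ 113.50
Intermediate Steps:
M = 1517
A(U) = 224/293 - 1082/U (A(U) = -672*(-1/879) - 1082/U = 224/293 - 1082/U)
r(l, s) = 1517 + l + s (r(l, s) = (l + s) + 1517 = 1517 + l + s)
r(-1415, -234/(-1835)) + A(-102) = (1517 - 1415 - 234/(-1835)) + (224/293 - 1082/(-102)) = (1517 - 1415 - 234*(-1/1835)) + (224/293 - 1082*(-1/102)) = (1517 - 1415 + 234/1835) + (224/293 + 541/51) = 187404/1835 + 169937/14943 = 3112212367/27420405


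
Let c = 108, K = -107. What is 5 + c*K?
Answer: -11551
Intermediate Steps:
5 + c*K = 5 + 108*(-107) = 5 - 11556 = -11551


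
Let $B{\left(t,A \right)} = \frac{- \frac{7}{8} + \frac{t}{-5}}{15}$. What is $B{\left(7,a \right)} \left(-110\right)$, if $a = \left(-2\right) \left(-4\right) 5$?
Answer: $\frac{1001}{60} \approx 16.683$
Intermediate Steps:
$a = 40$ ($a = 8 \cdot 5 = 40$)
$B{\left(t,A \right)} = - \frac{7}{120} - \frac{t}{75}$ ($B{\left(t,A \right)} = \left(\left(-7\right) \frac{1}{8} + t \left(- \frac{1}{5}\right)\right) \frac{1}{15} = \left(- \frac{7}{8} - \frac{t}{5}\right) \frac{1}{15} = - \frac{7}{120} - \frac{t}{75}$)
$B{\left(7,a \right)} \left(-110\right) = \left(- \frac{7}{120} - \frac{7}{75}\right) \left(-110\right) = \left(- \frac{91}{600}\right) \left(-110\right) = \frac{1001}{60}$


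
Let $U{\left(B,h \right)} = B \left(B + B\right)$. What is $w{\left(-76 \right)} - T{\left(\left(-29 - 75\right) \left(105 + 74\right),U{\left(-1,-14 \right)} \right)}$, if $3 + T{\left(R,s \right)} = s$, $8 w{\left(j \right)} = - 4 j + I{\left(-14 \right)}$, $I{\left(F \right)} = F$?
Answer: $\frac{149}{4} \approx 37.25$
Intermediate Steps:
$U{\left(B,h \right)} = 2 B^{2}$ ($U{\left(B,h \right)} = B 2 B = 2 B^{2}$)
$w{\left(j \right)} = - \frac{7}{4} - \frac{j}{2}$ ($w{\left(j \right)} = \frac{- 4 j - 14}{8} = \frac{-14 - 4 j}{8} = - \frac{7}{4} - \frac{j}{2}$)
$T{\left(R,s \right)} = -3 + s$
$w{\left(-76 \right)} - T{\left(\left(-29 - 75\right) \left(105 + 74\right),U{\left(-1,-14 \right)} \right)} = \left(- \frac{7}{4} - -38\right) - \left(-3 + 2 \left(-1\right)^{2}\right) = \left(- \frac{7}{4} + 38\right) - \left(-3 + 2 \cdot 1\right) = \frac{145}{4} - \left(-3 + 2\right) = \frac{145}{4} - -1 = \frac{145}{4} + 1 = \frac{149}{4}$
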